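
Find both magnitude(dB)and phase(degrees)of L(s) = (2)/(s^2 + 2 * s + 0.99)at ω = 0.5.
Substitute s = j*0.5: L(j0.5) = 0.956319 - 1.29232j.
|L| = 20*log₁₀(sqrt(Re²+Im²)) = 4.12 dB.
∠L = atan2(Im, Re) = -53.50°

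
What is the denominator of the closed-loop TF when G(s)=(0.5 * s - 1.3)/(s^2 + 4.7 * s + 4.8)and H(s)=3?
Characteristic poly = G_den * H_den + G_num * H_num = (s^2 + 4.7*s + 4.8) + (1.5*s - 3.9) = s^2 + 6.2*s + 0.9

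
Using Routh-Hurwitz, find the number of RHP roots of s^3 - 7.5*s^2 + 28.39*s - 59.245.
Routh array:
s^3: [1, 28.39]; s^2: [-7.5, -59.245]; s^1: [20.4907]; s^0: [-59.245]
First column: [1, -7.5, 20.4907, -59.245]. Sign changes = RHP roots = 3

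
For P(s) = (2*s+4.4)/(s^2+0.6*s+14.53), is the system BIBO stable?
Denominator: s^2 + 0.6*s + 14.53. Poles: -0.3 + 3.8j, -0.3 - 3.8j. All Re(p)<0: Yes (stable)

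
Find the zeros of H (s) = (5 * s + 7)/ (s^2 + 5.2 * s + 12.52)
Set numerator = 0: 5*s + 7 = 0 → Zeros: -1.4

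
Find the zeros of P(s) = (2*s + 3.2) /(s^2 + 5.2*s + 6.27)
Set numerator = 0: 2*s + 3.2 = 0 → Zeros: -1.6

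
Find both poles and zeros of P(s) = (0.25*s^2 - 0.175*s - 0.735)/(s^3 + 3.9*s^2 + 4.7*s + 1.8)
Set denominator = 0: s^3 + 3.9*s^2 + 4.7*s + 1.8 = (s + 0.9)(s + 2)(s + 1) = 0 → Poles: -0.9, -1, -2
Set numerator = 0: 0.25*s^2 - 0.175*s - 0.735 = 0.25*(s + 1.4)(s - 2.1) = 0 → Zeros: -1.4, 2.1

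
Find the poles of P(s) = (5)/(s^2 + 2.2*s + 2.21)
Set denominator = 0: s^2 + 2.2*s + 2.21 = 0 → Poles: -1.1 + 1j, -1.1 - 1j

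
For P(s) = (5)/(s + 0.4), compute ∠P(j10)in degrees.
Substitute s = j*10: P(j10) = 0.0199681 - 0.499201j.
∠P(j10) = atan2(Im, Re) = atan2(-0.499201, 0.0199681) = -87.71°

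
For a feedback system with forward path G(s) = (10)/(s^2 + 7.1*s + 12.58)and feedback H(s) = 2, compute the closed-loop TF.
Closed-loop T = G/(1+GH).
Numerator: G_num * H_den = 10.
Denominator: G_den * H_den + G_num * H_num = (s^2 + 7.1*s + 12.58) + (20) = s^2 + 7.1*s + 32.58.
T(s) = (10)/(s^2 + 7.1*s + 32.58)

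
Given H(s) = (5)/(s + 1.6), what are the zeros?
Numerator is a nonzero constant (5) → Zeros: none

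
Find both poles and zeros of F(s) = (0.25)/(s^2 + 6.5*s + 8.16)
Set denominator = 0: s^2 + 6.5*s + 8.16 = (s + 1.7)(s + 4.8) = 0 → Poles: -1.7, -4.8
Numerator is a nonzero constant (0.25) → Zeros: none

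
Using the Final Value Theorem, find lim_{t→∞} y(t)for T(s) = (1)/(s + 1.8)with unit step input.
FVT: lim_{t→∞} y(t) = lim_{s→0} s*Y(s) where Y(s) = T(s)/s.
= lim_{s→0} T(s) = T(0) = num(0)/den(0) = 1/1.8 = 0.5556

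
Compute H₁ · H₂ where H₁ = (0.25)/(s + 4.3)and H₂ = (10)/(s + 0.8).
Series: H = H₁ · H₂ = (n₁·n₂)/(d₁·d₂).
Num: n₁·n₂ = 2.5. Den: d₁·d₂ = s^2 + 5.1*s + 3.44.
H(s) = (2.5)/(s^2 + 5.1*s + 3.44)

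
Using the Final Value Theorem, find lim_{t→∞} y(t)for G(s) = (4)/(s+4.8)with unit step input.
FVT: lim_{t→∞} y(t) = lim_{s→0} s*Y(s) where Y(s) = G(s)/s.
= lim_{s→0} G(s) = G(0) = num(0)/den(0) = 4/4.8 = 0.8333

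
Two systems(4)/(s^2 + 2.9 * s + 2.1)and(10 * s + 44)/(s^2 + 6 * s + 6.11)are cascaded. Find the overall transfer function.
Series: H = H₁ · H₂ = (n₁·n₂)/(d₁·d₂).
Num: n₁·n₂ = 40*s + 176. Den: d₁·d₂ = s^4 + 8.9*s^3 + 25.61*s^2 + 30.319*s + 12.831.
H(s) = (40*s + 176)/(s^4 + 8.9*s^3 + 25.61*s^2 + 30.319*s + 12.831)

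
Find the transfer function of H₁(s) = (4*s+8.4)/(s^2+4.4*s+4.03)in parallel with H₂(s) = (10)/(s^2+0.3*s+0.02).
Parallel: H = H₁ + H₂ = (n₁·d₂ + n₂·d₁)/(d₁·d₂).
n₁·d₂ = 4*s^3 + 9.6*s^2 + 2.6*s + 0.168. n₂·d₁ = 10*s^2 + 44*s + 40.3. Sum = 4*s^3 + 19.6*s^2 + 46.6*s + 40.468. d₁·d₂ = s^4 + 4.7*s^3 + 5.37*s^2 + 1.297*s + 0.0806.
H(s) = (4*s^3 + 19.6*s^2 + 46.6*s + 40.468)/(s^4 + 4.7*s^3 + 5.37*s^2 + 1.297*s + 0.0806)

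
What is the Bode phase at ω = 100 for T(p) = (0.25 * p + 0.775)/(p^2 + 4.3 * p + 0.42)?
Substitute p = j*100: T(j100) = 2.99504e-05 - 0.00249882j.
∠T(j100) = atan2(Im, Re) = atan2(-0.00249882, 2.99504e-05) = -89.31°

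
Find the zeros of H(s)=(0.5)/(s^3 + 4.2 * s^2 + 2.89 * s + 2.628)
Numerator is a nonzero constant (0.5) → Zeros: none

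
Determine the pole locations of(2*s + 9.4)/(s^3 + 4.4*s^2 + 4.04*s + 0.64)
Set denominator = 0: s^3 + 4.4*s^2 + 4.04*s + 0.64 = (s + 0.2)(s + 1)(s + 3.2) = 0 → Poles: -0.2, -1, -3.2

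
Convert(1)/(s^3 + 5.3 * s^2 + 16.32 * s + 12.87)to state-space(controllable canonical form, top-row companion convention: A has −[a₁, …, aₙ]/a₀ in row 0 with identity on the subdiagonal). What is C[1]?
Reachable canonical form: C = numerator coefficients (right-aligned, zero-padded to length n).
num = 1, C = [[0, 0, 1]].
C[1] = 0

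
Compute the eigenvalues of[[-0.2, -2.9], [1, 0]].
Eigenvalues solve det(λI - A) = 0.
Characteristic polynomial: λ^2 + 0.2*λ + 2.9 = 0.
Roots: -0.1 + 1.7j, -0.1 - 1.7j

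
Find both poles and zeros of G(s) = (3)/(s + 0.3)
Set denominator = 0: s + 0.3 = 0 → Poles: -0.3
Numerator is a nonzero constant (3) → Zeros: none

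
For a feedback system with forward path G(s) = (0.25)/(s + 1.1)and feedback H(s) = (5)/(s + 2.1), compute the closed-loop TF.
Closed-loop T = G/(1+GH).
Numerator: G_num * H_den = 0.25*s + 0.525.
Denominator: G_den * H_den + G_num * H_num = (s^2 + 3.2*s + 2.31) + (1.25) = s^2 + 3.2*s + 3.56.
T(s) = (0.25*s + 0.525)/(s^2 + 3.2*s + 3.56)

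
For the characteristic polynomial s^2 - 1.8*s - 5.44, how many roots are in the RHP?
s^2 - 1.8*s - 5.44 = (s - 3.4)(s + 1.6). Poles: -1.6, 3.4. RHP poles (Re>0): 1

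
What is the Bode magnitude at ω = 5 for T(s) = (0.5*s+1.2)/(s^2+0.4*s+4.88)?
Substitute s = j*5: T(j5) = -0.0468281 - 0.128909j.
|T(j5)| = sqrt(Re² + Im²) = 0.1372.
20*log₁₀(0.1372) = -17.26 dB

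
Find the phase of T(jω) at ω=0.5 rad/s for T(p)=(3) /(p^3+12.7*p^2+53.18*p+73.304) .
Substitute p = j*0.5: T(j0.5) = 0.0374456 - 0.0141311j.
∠T(j0.5) = atan2(Im, Re) = atan2(-0.0141311, 0.0374456) = -20.68°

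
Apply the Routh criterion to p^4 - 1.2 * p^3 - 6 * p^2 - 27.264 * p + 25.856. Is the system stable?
Routh array:
p^4: [1, -6, 25.856]; p^3: [-1.2, -27.264]; p^2: [-28.72, 25.856]; p^1: [-28.3443]; p^0: [25.856]
First column: [1, -1.2, -28.72, -28.3443, 25.856]. Sign changes = 2.
No, unstable (2 RHP root(s))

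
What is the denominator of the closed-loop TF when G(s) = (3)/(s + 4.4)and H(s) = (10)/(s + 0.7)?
Characteristic poly = G_den * H_den + G_num * H_num = (s^2 + 5.1*s + 3.08) + (30) = s^2 + 5.1*s + 33.08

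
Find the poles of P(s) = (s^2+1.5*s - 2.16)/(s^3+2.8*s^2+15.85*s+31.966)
Set denominator = 0: s^3 + 2.8*s^2 + 15.85*s + 31.966 = (s + 2.2)(s^2 + 0.6*s + 14.53) = 0 → Poles: -0.3 + 3.8j, -0.3 - 3.8j, -2.2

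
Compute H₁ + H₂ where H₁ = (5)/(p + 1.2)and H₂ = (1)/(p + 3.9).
Parallel: H = H₁ + H₂ = (n₁·d₂ + n₂·d₁)/(d₁·d₂).
n₁·d₂ = 5*p + 19.5. n₂·d₁ = p + 1.2. Sum = 6*p + 20.7. d₁·d₂ = p^2 + 5.1*p + 4.68.
H(p) = (6*p + 20.7)/(p^2 + 5.1*p + 4.68)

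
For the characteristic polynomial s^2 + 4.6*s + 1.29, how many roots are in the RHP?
s^2 + 4.6*s + 1.29 = (s + 4.3)(s + 0.3). Poles: -0.3, -4.3. RHP poles (Re>0): 0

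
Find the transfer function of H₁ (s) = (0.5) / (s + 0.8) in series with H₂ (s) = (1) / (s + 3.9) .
Series: H = H₁ · H₂ = (n₁·n₂)/(d₁·d₂).
Num: n₁·n₂ = 0.5. Den: d₁·d₂ = s^2 + 4.7*s + 3.12.
H(s) = (0.5)/(s^2 + 4.7*s + 3.12)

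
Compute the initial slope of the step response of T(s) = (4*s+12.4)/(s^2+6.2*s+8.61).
IVT: y'(0⁺) = lim_{s→∞} s²·Y(s) = lim_{s→∞} s·T(s).
deg(num) = 1, deg(den) = 2, relative degree = 1, so s·T(s) → (leading num)/(leading den) = 4/1 = 4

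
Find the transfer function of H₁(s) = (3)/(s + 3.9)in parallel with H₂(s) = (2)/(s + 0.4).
Parallel: H = H₁ + H₂ = (n₁·d₂ + n₂·d₁)/(d₁·d₂).
n₁·d₂ = 3*s + 1.2. n₂·d₁ = 2*s + 7.8. Sum = 5*s + 9. d₁·d₂ = s^2 + 4.3*s + 1.56.
H(s) = (5*s + 9)/(s^2 + 4.3*s + 1.56)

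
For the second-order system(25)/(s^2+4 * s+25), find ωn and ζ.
Standard form: ωn²/(s²+2ζωn·s+ωn²).
const=25=ωn² → ωn=5, s coeff=4=2ζωn → ζ=0.4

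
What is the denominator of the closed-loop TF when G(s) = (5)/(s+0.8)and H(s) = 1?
Characteristic poly = G_den * H_den + G_num * H_num = (s + 0.8) + (5) = s + 5.8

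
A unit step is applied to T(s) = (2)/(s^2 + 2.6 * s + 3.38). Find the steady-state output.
FVT: lim_{t→∞} y(t) = lim_{s→0} s*Y(s) where Y(s) = T(s)/s.
= lim_{s→0} T(s) = T(0) = num(0)/den(0) = 2/3.38 = 0.5917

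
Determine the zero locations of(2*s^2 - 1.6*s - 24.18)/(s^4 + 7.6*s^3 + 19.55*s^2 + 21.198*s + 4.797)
Set numerator = 0: 2*s^2 - 1.6*s - 24.18 = 2*(s - 3.9)(s + 3.1) = 0 → Zeros: -3.1, 3.9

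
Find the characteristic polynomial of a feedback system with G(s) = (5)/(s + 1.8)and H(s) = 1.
Characteristic poly = G_den * H_den + G_num * H_num = (s + 1.8) + (5) = s + 6.8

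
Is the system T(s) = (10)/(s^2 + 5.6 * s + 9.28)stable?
Denominator: s^2 + 5.6*s + 9.28. Poles: -2.8 + 1.2j, -2.8 - 1.2j. All Re(p)<0: Yes (stable)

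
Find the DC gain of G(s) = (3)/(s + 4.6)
DC gain = G(0) = num(0)/den(0) = 3/4.6 = 0.6522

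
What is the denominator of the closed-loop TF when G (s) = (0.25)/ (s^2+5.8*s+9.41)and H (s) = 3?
Characteristic poly = G_den * H_den + G_num * H_num = (s^2 + 5.8*s + 9.41) + (0.75) = s^2 + 5.8*s + 10.16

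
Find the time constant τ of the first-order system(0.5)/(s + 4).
First-order system: τ = -1/pole. Pole = -4. τ = -1/(-4) = 0.25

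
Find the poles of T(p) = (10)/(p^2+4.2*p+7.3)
Set denominator = 0: p^2 + 4.2*p + 7.3 = 0 → Poles: -2.1 + 1.7j, -2.1 - 1.7j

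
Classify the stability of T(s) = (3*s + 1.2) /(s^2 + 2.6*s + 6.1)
Denominator: s^2 + 2.6*s + 6.1. Poles: -1.3 + 2.1j, -1.3 - 2.1j. Stable (all poles in LHP)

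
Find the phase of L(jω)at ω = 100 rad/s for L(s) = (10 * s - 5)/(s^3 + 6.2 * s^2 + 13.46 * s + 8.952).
Substitute s = j*100: L(j100) = -0.000997195 - 6.69072e-05j.
∠L(j100) = atan2(Im, Re) = atan2(-6.69072e-05, -0.000997195) = -176.16°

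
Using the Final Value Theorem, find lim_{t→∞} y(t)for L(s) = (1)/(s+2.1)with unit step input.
FVT: lim_{t→∞} y(t) = lim_{s→0} s*Y(s) where Y(s) = L(s)/s.
= lim_{s→0} L(s) = L(0) = num(0)/den(0) = 1/2.1 = 0.4762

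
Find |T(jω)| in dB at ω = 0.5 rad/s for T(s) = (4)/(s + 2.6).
Substitute s = j*0.5: T(j0.5) = 1.48359 - 0.285307j.
|T(j0.5)| = sqrt(Re² + Im²) = 1.511.
20*log₁₀(1.511) = 3.58 dB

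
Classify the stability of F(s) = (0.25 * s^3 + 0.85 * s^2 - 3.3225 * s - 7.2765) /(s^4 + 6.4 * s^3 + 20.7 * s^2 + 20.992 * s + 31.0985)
Denominator: s^4 + 6.4*s^3 + 20.7*s^2 + 20.992*s + 31.0985 = (s^2 + 5.8*s + 15.17)(s^2 + 0.6*s + 2.05). Poles: -0.3 + 1.4j, -0.3 - 1.4j, -2.9 + 2.6j, -2.9 - 2.6j. Stable (all poles in LHP)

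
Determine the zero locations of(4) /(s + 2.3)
Numerator is a nonzero constant (4) → Zeros: none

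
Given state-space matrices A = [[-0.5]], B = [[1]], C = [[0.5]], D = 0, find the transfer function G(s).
G(s) = C(sI - A)⁻¹B + D.
Characteristic polynomial det(sI - A) = s + 0.5.
Numerator from C·adj(sI-A)·B + D·det(sI-A) = 0.5.
G(s) = (0.5)/(s + 0.5)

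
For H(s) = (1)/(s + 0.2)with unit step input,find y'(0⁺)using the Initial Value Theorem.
IVT: y'(0⁺) = lim_{s→∞} s²·Y(s) = lim_{s→∞} s·H(s).
deg(num) = 0, deg(den) = 1, relative degree = 1, so s·H(s) → (leading num)/(leading den) = 1/1 = 1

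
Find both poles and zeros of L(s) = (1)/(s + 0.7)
Set denominator = 0: s + 0.7 = 0 → Poles: -0.7
Numerator is a nonzero constant (1) → Zeros: none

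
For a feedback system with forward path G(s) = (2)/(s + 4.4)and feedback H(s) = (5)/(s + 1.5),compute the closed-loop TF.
Closed-loop T = G/(1+GH).
Numerator: G_num * H_den = 2*s + 3.
Denominator: G_den * H_den + G_num * H_num = (s^2 + 5.9*s + 6.6) + (10) = s^2 + 5.9*s + 16.6.
T(s) = (2*s + 3)/(s^2 + 5.9*s + 16.6)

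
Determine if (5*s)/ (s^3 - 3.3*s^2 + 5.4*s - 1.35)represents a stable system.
Denominator: s^3 - 3.3*s^2 + 5.4*s - 1.35 = (s - 0.3)(s^2 - 3*s + 4.5). Poles: 0.3, 1.5 + 1.5j, 1.5 - 1.5j. All Re(p)<0: No (unstable)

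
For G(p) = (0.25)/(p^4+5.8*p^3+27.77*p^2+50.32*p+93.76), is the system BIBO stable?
Denominator: p^4 + 5.8*p^3 + 27.77*p^2 + 50.32*p + 93.76 = (p^2 + 1.6*p + 6.4)(p^2 + 4.2*p + 14.65). Poles: -0.8 + 2.4j, -0.8 - 2.4j, -2.1 + 3.2j, -2.1 - 3.2j. All Re(p)<0: Yes (stable)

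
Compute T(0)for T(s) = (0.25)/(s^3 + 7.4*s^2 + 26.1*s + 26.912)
DC gain = T(0) = num(0)/den(0) = 0.25/26.912 = 0.00929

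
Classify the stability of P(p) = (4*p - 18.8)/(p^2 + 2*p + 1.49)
Denominator: p^2 + 2*p + 1.49. Poles: -1 + 0.7j, -1 - 0.7j. Stable (all poles in LHP)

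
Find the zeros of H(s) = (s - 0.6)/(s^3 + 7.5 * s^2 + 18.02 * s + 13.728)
Set numerator = 0: s - 0.6 = 0 → Zeros: 0.6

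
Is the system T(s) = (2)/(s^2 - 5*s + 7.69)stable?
Denominator: s^2 - 5*s + 7.69. Poles: 2.5 + 1.2j, 2.5 - 1.2j. All Re(p)<0: No (unstable)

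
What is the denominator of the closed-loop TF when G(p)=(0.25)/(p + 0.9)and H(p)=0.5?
Characteristic poly = G_den * H_den + G_num * H_num = (p + 0.9) + (0.125) = p + 1.025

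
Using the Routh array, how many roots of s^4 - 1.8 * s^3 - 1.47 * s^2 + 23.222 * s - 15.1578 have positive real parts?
Routh array:
s^4: [1, -1.47, -15.1578]; s^3: [-1.8, 23.222]; s^2: [11.4311, -15.1578]; s^1: [20.8352]; s^0: [-15.1578]
First column: [1, -1.8, 11.4311, 20.8352, -15.1578]. Sign changes = RHP roots = 3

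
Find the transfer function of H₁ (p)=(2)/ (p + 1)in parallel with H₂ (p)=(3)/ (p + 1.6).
Parallel: H = H₁ + H₂ = (n₁·d₂ + n₂·d₁)/(d₁·d₂).
n₁·d₂ = 2*p + 3.2. n₂·d₁ = 3*p + 3. Sum = 5*p + 6.2. d₁·d₂ = p^2 + 2.6*p + 1.6.
H(p) = (5*p + 6.2)/(p^2 + 2.6*p + 1.6)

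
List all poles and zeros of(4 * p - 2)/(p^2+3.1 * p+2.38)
Set denominator = 0: p^2 + 3.1*p + 2.38 = (p + 1.4)(p + 1.7) = 0 → Poles: -1.4, -1.7
Set numerator = 0: 4*p - 2 = 0 → Zeros: 0.5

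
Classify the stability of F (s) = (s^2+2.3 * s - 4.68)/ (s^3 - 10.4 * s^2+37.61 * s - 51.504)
Denominator: s^3 - 10.4*s^2 + 37.61*s - 51.504 = (s - 4.8)(s^2 - 5.6*s + 10.73). Poles: 2.8 + 1.7j, 2.8 - 1.7j, 4.8. Unstable (3 pole(s) in RHP)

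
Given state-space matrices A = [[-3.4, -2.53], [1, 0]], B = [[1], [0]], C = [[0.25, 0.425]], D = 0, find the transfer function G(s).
G(s) = C(sI - A)⁻¹B + D.
Characteristic polynomial det(sI - A) = s^2 + 3.4*s + 2.53.
Numerator from C·adj(sI-A)·B + D·det(sI-A) = 0.25*s + 0.425.
G(s) = (0.25*s + 0.425)/(s^2 + 3.4*s + 2.53)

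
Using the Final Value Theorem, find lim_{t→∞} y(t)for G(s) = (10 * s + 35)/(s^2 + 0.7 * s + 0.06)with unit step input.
FVT: lim_{t→∞} y(t) = lim_{s→0} s*Y(s) where Y(s) = G(s)/s.
= lim_{s→0} G(s) = G(0) = num(0)/den(0) = 35/0.06 = 583.3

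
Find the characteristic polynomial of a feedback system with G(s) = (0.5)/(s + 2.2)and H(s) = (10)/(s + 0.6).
Characteristic poly = G_den * H_den + G_num * H_num = (s^2 + 2.8*s + 1.32) + (5) = s^2 + 2.8*s + 6.32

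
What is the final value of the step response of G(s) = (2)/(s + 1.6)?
FVT: lim_{t→∞} y(t) = lim_{s→0} s*Y(s) where Y(s) = G(s)/s.
= lim_{s→0} G(s) = G(0) = num(0)/den(0) = 2/1.6 = 1.25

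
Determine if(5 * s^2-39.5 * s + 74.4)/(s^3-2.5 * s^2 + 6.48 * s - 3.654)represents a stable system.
Denominator: s^3 - 2.5*s^2 + 6.48*s - 3.654 = (s - 0.7)(s^2 - 1.8*s + 5.22). Poles: 0.7, 0.9 + 2.1j, 0.9 - 2.1j. All Re(p)<0: No (unstable)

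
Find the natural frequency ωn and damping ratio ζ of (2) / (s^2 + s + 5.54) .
Underdamped: complex pole -0.5 + 2.3j. ωn = |pole| = 2.354, ζ = -Re(pole)/ωn = 0.2124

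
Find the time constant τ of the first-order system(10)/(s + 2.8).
First-order system: τ = -1/pole. Pole = -2.8. τ = -1/(-2.8) = 0.3571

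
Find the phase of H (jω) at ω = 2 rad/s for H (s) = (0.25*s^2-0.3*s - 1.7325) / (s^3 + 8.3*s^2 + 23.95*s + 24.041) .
Substitute s = j*2: H(j2) = 0.000648588 + 0.0683348j.
∠H(j2) = atan2(Im, Re) = atan2(0.0683348, 0.000648588) = 89.46°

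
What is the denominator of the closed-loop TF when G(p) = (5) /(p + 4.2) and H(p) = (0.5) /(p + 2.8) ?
Characteristic poly = G_den * H_den + G_num * H_num = (p^2 + 7*p + 11.76) + (2.5) = p^2 + 7*p + 14.26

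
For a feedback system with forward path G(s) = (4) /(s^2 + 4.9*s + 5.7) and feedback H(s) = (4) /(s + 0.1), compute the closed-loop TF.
Closed-loop T = G/(1+GH).
Numerator: G_num * H_den = 4*s + 0.4.
Denominator: G_den * H_den + G_num * H_num = (s^3 + 5*s^2 + 6.19*s + 0.57) + (16) = s^3 + 5*s^2 + 6.19*s + 16.57.
T(s) = (4*s + 0.4)/(s^3 + 5*s^2 + 6.19*s + 16.57)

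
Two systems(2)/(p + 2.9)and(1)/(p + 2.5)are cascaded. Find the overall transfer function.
Series: H = H₁ · H₂ = (n₁·n₂)/(d₁·d₂).
Num: n₁·n₂ = 2. Den: d₁·d₂ = p^2 + 5.4*p + 7.25.
H(p) = (2)/(p^2 + 5.4*p + 7.25)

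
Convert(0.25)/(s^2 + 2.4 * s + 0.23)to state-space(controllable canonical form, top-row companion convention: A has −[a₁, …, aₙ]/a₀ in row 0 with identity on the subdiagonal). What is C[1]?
Reachable canonical form: C = numerator coefficients (right-aligned, zero-padded to length n).
num = 0.25, C = [[0, 0.25]].
C[1] = 0.25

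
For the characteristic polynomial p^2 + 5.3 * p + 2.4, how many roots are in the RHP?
p^2 + 5.3*p + 2.4 = (p + 0.5)(p + 4.8). Poles: -0.5, -4.8. RHP poles (Re>0): 0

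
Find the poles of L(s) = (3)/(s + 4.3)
Set denominator = 0: s + 4.3 = 0 → Poles: -4.3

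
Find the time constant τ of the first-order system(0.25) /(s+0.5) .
First-order system: τ = -1/pole. Pole = -0.5. τ = -1/(-0.5) = 2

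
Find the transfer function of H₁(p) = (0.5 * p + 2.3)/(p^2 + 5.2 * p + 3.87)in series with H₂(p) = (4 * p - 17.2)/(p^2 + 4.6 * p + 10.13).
Series: H = H₁ · H₂ = (n₁·n₂)/(d₁·d₂).
Num: n₁·n₂ = 2*p^2 + 0.6*p - 39.56. Den: d₁·d₂ = p^4 + 9.8*p^3 + 37.92*p^2 + 70.478*p + 39.2031.
H(p) = (2*p^2 + 0.6*p - 39.56)/(p^4 + 9.8*p^3 + 37.92*p^2 + 70.478*p + 39.2031)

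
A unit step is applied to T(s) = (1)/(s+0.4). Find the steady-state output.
FVT: lim_{t→∞} y(t) = lim_{s→0} s*Y(s) where Y(s) = T(s)/s.
= lim_{s→0} T(s) = T(0) = num(0)/den(0) = 1/0.4 = 2.5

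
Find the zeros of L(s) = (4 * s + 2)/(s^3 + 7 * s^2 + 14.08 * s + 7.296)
Set numerator = 0: 4*s + 2 = 0 → Zeros: -0.5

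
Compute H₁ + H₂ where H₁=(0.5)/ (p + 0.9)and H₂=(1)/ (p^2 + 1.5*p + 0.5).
Parallel: H = H₁ + H₂ = (n₁·d₂ + n₂·d₁)/(d₁·d₂).
n₁·d₂ = 0.5*p^2 + 0.75*p + 0.25. n₂·d₁ = p + 0.9. Sum = 0.5*p^2 + 1.75*p + 1.15. d₁·d₂ = p^3 + 2.4*p^2 + 1.85*p + 0.45.
H(p) = (0.5*p^2 + 1.75*p + 1.15)/(p^3 + 2.4*p^2 + 1.85*p + 0.45)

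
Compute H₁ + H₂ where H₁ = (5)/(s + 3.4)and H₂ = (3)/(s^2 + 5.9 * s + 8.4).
Parallel: H = H₁ + H₂ = (n₁·d₂ + n₂·d₁)/(d₁·d₂).
n₁·d₂ = 5*s^2 + 29.5*s + 42. n₂·d₁ = 3*s + 10.2. Sum = 5*s^2 + 32.5*s + 52.2. d₁·d₂ = s^3 + 9.3*s^2 + 28.46*s + 28.56.
H(s) = (5*s^2 + 32.5*s + 52.2)/(s^3 + 9.3*s^2 + 28.46*s + 28.56)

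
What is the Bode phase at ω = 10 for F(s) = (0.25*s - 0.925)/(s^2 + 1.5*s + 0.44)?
Substitute s = j*10: F(j10) = 0.0127839 - 0.0231844j.
∠F(j10) = atan2(Im, Re) = atan2(-0.0231844, 0.0127839) = -61.13°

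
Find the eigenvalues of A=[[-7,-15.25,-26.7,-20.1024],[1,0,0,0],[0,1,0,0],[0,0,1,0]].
Eigenvalues solve det(λI - A) = 0.
Characteristic polynomial: λ^4 + 7*λ^3 + 15.25*λ^2 + 26.7*λ + 20.1024 = 0.
Factor: (λ + 1.2)(λ + 4.8)(λ^2 + λ + 3.49) = 0.
Roots: -0.5 + 1.8j, -0.5 - 1.8j, -1.2, -4.8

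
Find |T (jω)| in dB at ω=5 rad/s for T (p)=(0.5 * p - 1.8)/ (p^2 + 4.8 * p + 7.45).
Substitute p = j*5: T(j5) = 0.103608 - 0.000763573j.
|T(j5)| = sqrt(Re² + Im²) = 0.1036.
20*log₁₀(0.1036) = -19.69 dB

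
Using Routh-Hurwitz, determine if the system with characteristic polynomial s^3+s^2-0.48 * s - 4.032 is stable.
Routh array:
s^3: [1, -0.48]; s^2: [1, -4.032]; s^1: [3.552]; s^0: [-4.032]
First column: [1, 1, 3.552, -4.032]. Sign changes = 1.
No, unstable (1 RHP root(s))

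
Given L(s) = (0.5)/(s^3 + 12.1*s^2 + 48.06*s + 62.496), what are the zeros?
Numerator is a nonzero constant (0.5) → Zeros: none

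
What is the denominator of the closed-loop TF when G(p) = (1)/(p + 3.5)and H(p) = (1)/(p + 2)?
Characteristic poly = G_den * H_den + G_num * H_num = (p^2 + 5.5*p + 7) + (1) = p^2 + 5.5*p + 8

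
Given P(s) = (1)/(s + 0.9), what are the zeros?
Numerator is a nonzero constant (1) → Zeros: none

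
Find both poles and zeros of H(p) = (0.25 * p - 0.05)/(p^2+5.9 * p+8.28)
Set denominator = 0: p^2 + 5.9*p + 8.28 = (p + 3.6)(p + 2.3) = 0 → Poles: -2.3, -3.6
Set numerator = 0: 0.25*p - 0.05 = 0 → Zeros: 0.2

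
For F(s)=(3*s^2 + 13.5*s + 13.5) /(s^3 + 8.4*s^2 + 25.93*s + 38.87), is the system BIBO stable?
Denominator: s^3 + 8.4*s^2 + 25.93*s + 38.87 = (s + 4.6)(s^2 + 3.8*s + 8.45). Poles: -1.9 + 2.2j, -1.9 - 2.2j, -4.6. All Re(p)<0: Yes (stable)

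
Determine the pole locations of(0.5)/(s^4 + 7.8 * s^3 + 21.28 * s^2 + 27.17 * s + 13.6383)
Set denominator = 0: s^4 + 7.8*s^3 + 21.28*s^2 + 27.17*s + 13.6383 = (s + 1.3)(s + 3.9)(s^2 + 2.6*s + 2.69) = 0 → Poles: -1.3, -1.3 + 1j, -1.3 - 1j, -3.9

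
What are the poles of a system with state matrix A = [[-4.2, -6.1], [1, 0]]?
Eigenvalues solve det(λI - A) = 0.
Characteristic polynomial: λ^2 + 4.2*λ + 6.1 = 0.
Roots: -2.1 + 1.3j, -2.1 - 1.3j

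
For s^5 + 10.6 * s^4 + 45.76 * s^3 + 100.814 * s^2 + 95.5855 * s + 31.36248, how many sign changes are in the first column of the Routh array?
Routh array:
s^5: [1, 45.76, 95.5855]; s^4: [10.6, 100.814, 31.36248]; s^3: [36.2492, 92.6268]; s^2: [73.7281, 31.36248]; s^1: [77.2071]; s^0: [31.36248]
First column: [1, 10.6, 36.2492, 73.7281, 77.2071, 31.36248]. Sign changes = 0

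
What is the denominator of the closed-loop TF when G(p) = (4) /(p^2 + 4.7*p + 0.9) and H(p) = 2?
Characteristic poly = G_den * H_den + G_num * H_num = (p^2 + 4.7*p + 0.9) + (8) = p^2 + 4.7*p + 8.9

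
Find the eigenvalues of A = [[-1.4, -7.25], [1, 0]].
Eigenvalues solve det(λI - A) = 0.
Characteristic polynomial: λ^2 + 1.4*λ + 7.25 = 0.
Roots: -0.7 + 2.6j, -0.7 - 2.6j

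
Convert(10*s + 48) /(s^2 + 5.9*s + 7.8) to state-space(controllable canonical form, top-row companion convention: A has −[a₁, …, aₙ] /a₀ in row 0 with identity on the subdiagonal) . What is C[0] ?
Reachable canonical form: C = numerator coefficients (right-aligned, zero-padded to length n).
num = 10*s + 48, C = [[10, 48]].
C[0] = 10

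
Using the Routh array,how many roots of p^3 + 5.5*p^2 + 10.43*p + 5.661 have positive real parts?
Routh array:
p^3: [1, 10.43]; p^2: [5.5, 5.661]; p^1: [9.40073]; p^0: [5.661]
First column: [1, 5.5, 9.40073, 5.661]. Sign changes = RHP roots = 0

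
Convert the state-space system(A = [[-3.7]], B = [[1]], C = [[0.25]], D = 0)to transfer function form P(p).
P(p) = C(pI - A)⁻¹B + D.
Characteristic polynomial det(pI - A) = p + 3.7.
Numerator from C·adj(pI-A)·B + D·det(pI-A) = 0.25.
P(p) = (0.25)/(p + 3.7)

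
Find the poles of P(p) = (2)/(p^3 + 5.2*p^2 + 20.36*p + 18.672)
Set denominator = 0: p^3 + 5.2*p^2 + 20.36*p + 18.672 = (p + 1.2)(p^2 + 4*p + 15.56) = 0 → Poles: -1.2, -2 + 3.4j, -2 - 3.4j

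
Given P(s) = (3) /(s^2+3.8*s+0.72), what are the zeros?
Numerator is a nonzero constant (3) → Zeros: none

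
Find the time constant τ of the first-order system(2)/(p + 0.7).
First-order system: τ = -1/pole. Pole = -0.7. τ = -1/(-0.7) = 1.429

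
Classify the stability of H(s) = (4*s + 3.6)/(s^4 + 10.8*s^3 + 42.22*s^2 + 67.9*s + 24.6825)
Denominator: s^4 + 10.8*s^3 + 42.22*s^2 + 67.9*s + 24.6825 = (s + 0.5)(s + 4.5)(s^2 + 5.8*s + 10.97). Poles: -0.5, -2.9 + 1.6j, -2.9 - 1.6j, -4.5. Stable (all poles in LHP)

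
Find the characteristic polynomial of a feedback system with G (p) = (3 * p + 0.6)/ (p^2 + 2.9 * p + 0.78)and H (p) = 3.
Characteristic poly = G_den * H_den + G_num * H_num = (p^2 + 2.9*p + 0.78) + (9*p + 1.8) = p^2 + 11.9*p + 2.58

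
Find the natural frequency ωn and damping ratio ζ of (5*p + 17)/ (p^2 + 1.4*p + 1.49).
Underdamped: complex pole -0.7 + 1j. ωn = |pole| = 1.221, ζ = -Re(pole)/ωn = 0.5735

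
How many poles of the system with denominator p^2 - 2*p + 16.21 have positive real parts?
Poles: 1 + 3.9j, 1 - 3.9j. RHP poles (Re>0): 2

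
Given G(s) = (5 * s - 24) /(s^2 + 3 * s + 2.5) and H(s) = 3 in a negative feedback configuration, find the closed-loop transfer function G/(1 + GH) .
Closed-loop T = G/(1+GH).
Numerator: G_num * H_den = 5*s - 24.
Denominator: G_den * H_den + G_num * H_num = (s^2 + 3*s + 2.5) + (15*s - 72) = s^2 + 18*s - 69.5.
T(s) = (5*s - 24)/(s^2 + 18*s - 69.5)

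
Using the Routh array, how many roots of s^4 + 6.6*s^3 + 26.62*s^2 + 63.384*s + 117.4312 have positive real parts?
Routh array:
s^4: [1, 26.62, 117.4312]; s^3: [6.6, 63.384]; s^2: [17.0164, 117.4312]; s^1: [17.8369]; s^0: [117.4312]
First column: [1, 6.6, 17.0164, 17.8369, 117.4312]. Sign changes = RHP roots = 0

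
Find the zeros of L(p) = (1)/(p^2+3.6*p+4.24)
Numerator is a nonzero constant (1) → Zeros: none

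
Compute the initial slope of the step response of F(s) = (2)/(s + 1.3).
IVT: y'(0⁺) = lim_{s→∞} s²·Y(s) = lim_{s→∞} s·F(s).
deg(num) = 0, deg(den) = 1, relative degree = 1, so s·F(s) → (leading num)/(leading den) = 2/1 = 2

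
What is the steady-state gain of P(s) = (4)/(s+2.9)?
DC gain = P(0) = num(0)/den(0) = 4/2.9 = 1.379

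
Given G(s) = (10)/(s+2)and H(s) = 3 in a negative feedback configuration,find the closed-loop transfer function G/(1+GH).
Closed-loop T = G/(1+GH).
Numerator: G_num * H_den = 10.
Denominator: G_den * H_den + G_num * H_num = (s + 2) + (30) = s + 32.
T(s) = (10)/(s + 32)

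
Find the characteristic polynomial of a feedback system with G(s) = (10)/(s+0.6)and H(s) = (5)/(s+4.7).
Characteristic poly = G_den * H_den + G_num * H_num = (s^2 + 5.3*s + 2.82) + (50) = s^2 + 5.3*s + 52.82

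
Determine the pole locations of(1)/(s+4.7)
Set denominator = 0: s + 4.7 = 0 → Poles: -4.7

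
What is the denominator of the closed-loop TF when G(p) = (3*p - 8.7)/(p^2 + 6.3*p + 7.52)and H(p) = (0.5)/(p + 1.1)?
Characteristic poly = G_den * H_den + G_num * H_num = (p^3 + 7.4*p^2 + 14.45*p + 8.272) + (1.5*p - 4.35) = p^3 + 7.4*p^2 + 15.95*p + 3.922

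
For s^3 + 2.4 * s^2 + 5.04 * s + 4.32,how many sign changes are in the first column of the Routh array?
Routh array:
s^3: [1, 5.04]; s^2: [2.4, 4.32]; s^1: [3.24]; s^0: [4.32]
First column: [1, 2.4, 3.24, 4.32]. Sign changes = 0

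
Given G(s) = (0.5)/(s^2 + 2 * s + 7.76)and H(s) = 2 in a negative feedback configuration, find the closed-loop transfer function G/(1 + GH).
Closed-loop T = G/(1+GH).
Numerator: G_num * H_den = 0.5.
Denominator: G_den * H_den + G_num * H_num = (s^2 + 2*s + 7.76) + (1) = s^2 + 2*s + 8.76.
T(s) = (0.5)/(s^2 + 2*s + 8.76)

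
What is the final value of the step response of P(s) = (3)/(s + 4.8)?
FVT: lim_{t→∞} y(t) = lim_{s→0} s*Y(s) where Y(s) = P(s)/s.
= lim_{s→0} P(s) = P(0) = num(0)/den(0) = 3/4.8 = 0.625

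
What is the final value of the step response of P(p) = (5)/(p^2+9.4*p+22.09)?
FVT: lim_{t→∞} y(t) = lim_{p→0} p*Y(p) where Y(p) = P(p)/p.
= lim_{p→0} P(p) = P(0) = num(0)/den(0) = 5/22.09 = 0.2263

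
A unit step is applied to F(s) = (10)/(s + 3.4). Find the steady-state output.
FVT: lim_{t→∞} y(t) = lim_{s→0} s*Y(s) where Y(s) = F(s)/s.
= lim_{s→0} F(s) = F(0) = num(0)/den(0) = 10/3.4 = 2.941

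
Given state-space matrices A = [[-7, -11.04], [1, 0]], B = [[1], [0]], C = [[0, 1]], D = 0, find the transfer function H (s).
H(s) = C(sI - A)⁻¹B + D.
Characteristic polynomial det(sI - A) = s^2 + 7*s + 11.04.
Numerator from C·adj(sI-A)·B + D·det(sI-A) = 1.
H(s) = (1)/(s^2 + 7*s + 11.04)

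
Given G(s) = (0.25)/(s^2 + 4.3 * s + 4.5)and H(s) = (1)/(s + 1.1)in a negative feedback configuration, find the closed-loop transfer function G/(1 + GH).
Closed-loop T = G/(1+GH).
Numerator: G_num * H_den = 0.25*s + 0.275.
Denominator: G_den * H_den + G_num * H_num = (s^3 + 5.4*s^2 + 9.23*s + 4.95) + (0.25) = s^3 + 5.4*s^2 + 9.23*s + 5.2.
T(s) = (0.25*s + 0.275)/(s^3 + 5.4*s^2 + 9.23*s + 5.2)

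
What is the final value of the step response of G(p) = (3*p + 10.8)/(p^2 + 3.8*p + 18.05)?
FVT: lim_{t→∞} y(t) = lim_{p→0} p*Y(p) where Y(p) = G(p)/p.
= lim_{p→0} G(p) = G(0) = num(0)/den(0) = 10.8/18.05 = 0.5983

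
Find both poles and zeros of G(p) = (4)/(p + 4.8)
Set denominator = 0: p + 4.8 = 0 → Poles: -4.8
Numerator is a nonzero constant (4) → Zeros: none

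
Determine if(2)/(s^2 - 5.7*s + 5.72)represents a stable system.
Denominator: s^2 - 5.7*s + 5.72 = (s - 1.3)(s - 4.4). Poles: 1.3, 4.4. All Re(p)<0: No (unstable)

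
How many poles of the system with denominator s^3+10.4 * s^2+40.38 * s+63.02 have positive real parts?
s^3 + 10.4*s^2 + 40.38*s + 63.02 = (s + 4.6)(s^2 + 5.8*s + 13.7). Poles: -2.9 + 2.3j, -2.9 - 2.3j, -4.6. RHP poles (Re>0): 0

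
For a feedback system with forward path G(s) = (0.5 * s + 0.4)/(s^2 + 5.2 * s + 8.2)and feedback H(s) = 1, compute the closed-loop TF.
Closed-loop T = G/(1+GH).
Numerator: G_num * H_den = 0.5*s + 0.4.
Denominator: G_den * H_den + G_num * H_num = (s^2 + 5.2*s + 8.2) + (0.5*s + 0.4) = s^2 + 5.7*s + 8.6.
T(s) = (0.5*s + 0.4)/(s^2 + 5.7*s + 8.6)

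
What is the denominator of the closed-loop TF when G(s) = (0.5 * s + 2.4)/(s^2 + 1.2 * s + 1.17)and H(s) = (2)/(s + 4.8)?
Characteristic poly = G_den * H_den + G_num * H_num = (s^3 + 6*s^2 + 6.93*s + 5.616) + (s + 4.8) = s^3 + 6*s^2 + 7.93*s + 10.416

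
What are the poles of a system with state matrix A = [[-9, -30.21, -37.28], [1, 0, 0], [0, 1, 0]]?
Eigenvalues solve det(λI - A) = 0.
Characteristic polynomial: λ^3 + 9*λ^2 + 30.21*λ + 37.28 = 0.
Factor: (λ + 3.2)(λ^2 + 5.8*λ + 11.65) = 0.
Roots: -2.9 + 1.8j, -2.9 - 1.8j, -3.2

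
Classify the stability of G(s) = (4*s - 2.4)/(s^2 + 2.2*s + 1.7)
Denominator: s^2 + 2.2*s + 1.7. Poles: -1.1 + 0.7j, -1.1 - 0.7j. Stable (all poles in LHP)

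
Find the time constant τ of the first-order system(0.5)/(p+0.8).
First-order system: τ = -1/pole. Pole = -0.8. τ = -1/(-0.8) = 1.25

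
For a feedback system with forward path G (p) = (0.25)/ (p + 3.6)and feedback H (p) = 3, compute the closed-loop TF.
Closed-loop T = G/(1+GH).
Numerator: G_num * H_den = 0.25.
Denominator: G_den * H_den + G_num * H_num = (p + 3.6) + (0.75) = p + 4.35.
T(p) = (0.25)/(p + 4.35)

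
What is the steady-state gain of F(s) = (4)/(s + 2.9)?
DC gain = F(0) = num(0)/den(0) = 4/2.9 = 1.379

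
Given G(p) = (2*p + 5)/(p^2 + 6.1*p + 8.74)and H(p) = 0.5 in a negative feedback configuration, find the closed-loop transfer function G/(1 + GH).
Closed-loop T = G/(1+GH).
Numerator: G_num * H_den = 2*p + 5.
Denominator: G_den * H_den + G_num * H_num = (p^2 + 6.1*p + 8.74) + (p + 2.5) = p^2 + 7.1*p + 11.24.
T(p) = (2*p + 5)/(p^2 + 7.1*p + 11.24)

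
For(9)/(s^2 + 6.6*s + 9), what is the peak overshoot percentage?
Standard form: ωn²/(s²+2ζωn·s+ωn²) → ωn = 3, ζ = 1.1.
ζ ≥ 1, so the response is non-oscillatory: peak overshoot = 0%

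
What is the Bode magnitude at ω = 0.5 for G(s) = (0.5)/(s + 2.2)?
Substitute s = j*0.5: G(j0.5) = 0.21611 - 0.0491159j.
|G(j0.5)| = sqrt(Re² + Im²) = 0.2216.
20*log₁₀(0.2216) = -13.09 dB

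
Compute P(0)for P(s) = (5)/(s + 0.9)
DC gain = P(0) = num(0)/den(0) = 5/0.9 = 5.556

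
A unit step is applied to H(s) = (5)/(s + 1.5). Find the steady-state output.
FVT: lim_{t→∞} y(t) = lim_{s→0} s*Y(s) where Y(s) = H(s)/s.
= lim_{s→0} H(s) = H(0) = num(0)/den(0) = 5/1.5 = 3.333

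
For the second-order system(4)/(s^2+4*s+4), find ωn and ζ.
Standard form: ωn²/(s²+2ζωn·s+ωn²).
const=4=ωn² → ωn=2, s coeff=4=2ζωn → ζ=1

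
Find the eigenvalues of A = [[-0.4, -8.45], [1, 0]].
Eigenvalues solve det(λI - A) = 0.
Characteristic polynomial: λ^2 + 0.4*λ + 8.45 = 0.
Roots: -0.2 + 2.9j, -0.2 - 2.9j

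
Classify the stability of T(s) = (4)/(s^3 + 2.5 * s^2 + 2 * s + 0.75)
Denominator: s^3 + 2.5*s^2 + 2*s + 0.75 = (s + 1.5)(s^2 + s + 0.5). Poles: -0.5 + 0.5j, -0.5 - 0.5j, -1.5. Stable (all poles in LHP)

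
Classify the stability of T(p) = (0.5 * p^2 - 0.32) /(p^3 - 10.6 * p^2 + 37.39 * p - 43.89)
Denominator: p^3 - 10.6*p^2 + 37.39*p - 43.89 = (p - 3.5)(p - 3.3)(p - 3.8). Poles: 3.3, 3.5, 3.8. Unstable (3 pole(s) in RHP)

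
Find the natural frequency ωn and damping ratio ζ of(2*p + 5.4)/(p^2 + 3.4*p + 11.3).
Underdamped: complex pole -1.7 + 2.9j. ωn = |pole| = 3.362, ζ = -Re(pole)/ωn = 0.5057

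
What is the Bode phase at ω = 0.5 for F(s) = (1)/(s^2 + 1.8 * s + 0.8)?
Substitute s = j*0.5: F(j0.5) = 0.494382 - 0.808989j.
∠F(j0.5) = atan2(Im, Re) = atan2(-0.808989, 0.494382) = -58.57°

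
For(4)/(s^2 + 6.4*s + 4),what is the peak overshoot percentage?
Standard form: ωn²/(s²+2ζωn·s+ωn²) → ωn = 2, ζ = 1.6.
ζ ≥ 1, so the response is non-oscillatory: peak overshoot = 0%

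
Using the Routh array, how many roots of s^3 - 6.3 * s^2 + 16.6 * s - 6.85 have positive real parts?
Routh array:
s^3: [1, 16.6]; s^2: [-6.3, -6.85]; s^1: [15.5127]; s^0: [-6.85]
First column: [1, -6.3, 15.5127, -6.85]. Sign changes = RHP roots = 3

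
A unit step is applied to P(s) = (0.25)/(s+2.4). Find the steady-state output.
FVT: lim_{t→∞} y(t) = lim_{s→0} s*Y(s) where Y(s) = P(s)/s.
= lim_{s→0} P(s) = P(0) = num(0)/den(0) = 0.25/2.4 = 0.1042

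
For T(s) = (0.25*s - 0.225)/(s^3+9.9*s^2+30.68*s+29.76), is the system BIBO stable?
Denominator: s^3 + 9.9*s^2 + 30.68*s + 29.76 = (s + 2)(s + 3.1)(s + 4.8). Poles: -2, -3.1, -4.8. All Re(p)<0: Yes (stable)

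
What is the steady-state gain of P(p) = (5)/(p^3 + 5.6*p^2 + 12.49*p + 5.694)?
DC gain = P(0) = num(0)/den(0) = 5/5.694 = 0.8781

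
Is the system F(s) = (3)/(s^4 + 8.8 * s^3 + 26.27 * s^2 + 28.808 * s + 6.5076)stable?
Denominator: s^4 + 8.8*s^3 + 26.27*s^2 + 28.808*s + 6.5076 = (s + 0.3)(s + 2.9)(s + 3.4)(s + 2.2). Poles: -0.3, -2.2, -2.9, -3.4. All Re(p)<0: Yes (stable)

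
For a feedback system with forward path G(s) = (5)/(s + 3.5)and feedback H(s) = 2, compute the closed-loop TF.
Closed-loop T = G/(1+GH).
Numerator: G_num * H_den = 5.
Denominator: G_den * H_den + G_num * H_num = (s + 3.5) + (10) = s + 13.5.
T(s) = (5)/(s + 13.5)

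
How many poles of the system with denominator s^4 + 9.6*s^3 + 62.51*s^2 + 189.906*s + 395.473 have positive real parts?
s^4 + 9.6*s^3 + 62.51*s^2 + 189.906*s + 395.473 = (s^2 + 4.2*s + 18.85)(s^2 + 5.4*s + 20.98). Poles: -2.1 + 3.8j, -2.1 - 3.8j, -2.7 + 3.7j, -2.7 - 3.7j. RHP poles (Re>0): 0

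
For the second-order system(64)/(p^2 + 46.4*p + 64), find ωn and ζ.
Standard form: ωn²/(p²+2ζωn·p+ωn²).
const=64=ωn² → ωn=8, p coeff=46.4=2ζωn → ζ=2.9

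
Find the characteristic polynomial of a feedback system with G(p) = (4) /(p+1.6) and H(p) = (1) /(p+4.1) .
Characteristic poly = G_den * H_den + G_num * H_num = (p^2 + 5.7*p + 6.56) + (4) = p^2 + 5.7*p + 10.56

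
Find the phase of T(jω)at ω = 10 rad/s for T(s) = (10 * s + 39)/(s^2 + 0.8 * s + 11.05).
Substitute s = j*10: T(j10) = -0.334631 - 1.15432j.
∠T(j10) = atan2(Im, Re) = atan2(-1.15432, -0.334631) = -106.17°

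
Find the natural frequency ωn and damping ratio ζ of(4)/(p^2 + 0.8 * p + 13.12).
Underdamped: complex pole -0.4 + 3.6j. ωn = |pole| = 3.622, ζ = -Re(pole)/ωn = 0.1104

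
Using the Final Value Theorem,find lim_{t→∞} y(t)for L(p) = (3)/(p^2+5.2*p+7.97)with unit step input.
FVT: lim_{t→∞} y(t) = lim_{p→0} p*Y(p) where Y(p) = L(p)/p.
= lim_{p→0} L(p) = L(0) = num(0)/den(0) = 3/7.97 = 0.3764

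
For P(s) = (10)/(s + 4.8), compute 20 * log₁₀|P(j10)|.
Substitute s = j*10: P(j10) = 0.390117 - 0.812744j.
|P(j10)| = sqrt(Re² + Im²) = 0.9015.
20*log₁₀(0.9015) = -0.90 dB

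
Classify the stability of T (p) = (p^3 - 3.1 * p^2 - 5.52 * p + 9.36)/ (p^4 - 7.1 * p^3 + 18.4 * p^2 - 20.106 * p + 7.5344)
Denominator: p^4 - 7.1*p^3 + 18.4*p^2 - 20.106*p + 7.5344 = (p - 1.7)(p - 0.8)(p^2 - 4.6*p + 5.54). Poles: 0.8, 1.7, 2.3 + 0.5j, 2.3 - 0.5j. Unstable (4 pole(s) in RHP)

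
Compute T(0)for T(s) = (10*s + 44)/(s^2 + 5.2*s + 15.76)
DC gain = T(0) = num(0)/den(0) = 44/15.76 = 2.792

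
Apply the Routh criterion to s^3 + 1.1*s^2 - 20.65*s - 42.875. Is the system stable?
Routh array:
s^3: [1, -20.65]; s^2: [1.1, -42.875]; s^1: [18.3273]; s^0: [-42.875]
First column: [1, 1.1, 18.3273, -42.875]. Sign changes = 1.
No, unstable (1 RHP root(s))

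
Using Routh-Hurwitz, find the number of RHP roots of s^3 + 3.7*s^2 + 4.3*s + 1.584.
Routh array:
s^3: [1, 4.3]; s^2: [3.7, 1.584]; s^1: [3.87189]; s^0: [1.584]
First column: [1, 3.7, 3.87189, 1.584]. Sign changes = RHP roots = 0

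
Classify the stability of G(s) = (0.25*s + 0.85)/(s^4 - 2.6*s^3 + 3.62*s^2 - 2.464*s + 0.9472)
Denominator: s^4 - 2.6*s^3 + 3.62*s^2 - 2.464*s + 0.9472 = (s^2 - 1.6*s + 1.28)(s^2 - s + 0.74). Poles: 0.5 + 0.7j, 0.5 - 0.7j, 0.8 + 0.8j, 0.8 - 0.8j. Unstable (4 pole(s) in RHP)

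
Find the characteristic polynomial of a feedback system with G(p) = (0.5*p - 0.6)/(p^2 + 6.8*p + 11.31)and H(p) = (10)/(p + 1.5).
Characteristic poly = G_den * H_den + G_num * H_num = (p^3 + 8.3*p^2 + 21.51*p + 16.965) + (5*p - 6) = p^3 + 8.3*p^2 + 26.51*p + 10.965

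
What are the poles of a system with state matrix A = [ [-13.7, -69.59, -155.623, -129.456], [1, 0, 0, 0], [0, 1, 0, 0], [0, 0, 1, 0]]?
Eigenvalues solve det(λI - A) = 0.
Characteristic polynomial: λ^4 + 13.7*λ^3 + 69.59*λ^2 + 155.623*λ + 129.456 = 0.
Factor: (λ + 4.5)(λ + 3.2)(λ + 2.9)(λ + 3.1) = 0.
Roots: -2.9, -3.1, -3.2, -4.5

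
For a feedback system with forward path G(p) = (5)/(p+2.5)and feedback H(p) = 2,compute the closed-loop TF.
Closed-loop T = G/(1+GH).
Numerator: G_num * H_den = 5.
Denominator: G_den * H_den + G_num * H_num = (p + 2.5) + (10) = p + 12.5.
T(p) = (5)/(p + 12.5)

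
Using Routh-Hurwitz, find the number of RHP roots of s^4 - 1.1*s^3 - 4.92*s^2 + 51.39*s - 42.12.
Routh array:
s^4: [1, -4.92, -42.12]; s^3: [-1.1, 51.39]; s^2: [41.7982, -42.12]; s^1: [50.2815]; s^0: [-42.12]
First column: [1, -1.1, 41.7982, 50.2815, -42.12]. Sign changes = RHP roots = 3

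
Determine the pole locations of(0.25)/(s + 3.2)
Set denominator = 0: s + 3.2 = 0 → Poles: -3.2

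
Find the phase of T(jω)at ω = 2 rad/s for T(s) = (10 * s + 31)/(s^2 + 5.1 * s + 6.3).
Substitute s = j*2: T(j2) = 2.51806 - 2.47142j.
∠T(j2) = atan2(Im, Re) = atan2(-2.47142, 2.51806) = -44.46°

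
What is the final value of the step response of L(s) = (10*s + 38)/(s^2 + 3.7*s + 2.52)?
FVT: lim_{t→∞} y(t) = lim_{s→0} s*Y(s) where Y(s) = L(s)/s.
= lim_{s→0} L(s) = L(0) = num(0)/den(0) = 38/2.52 = 15.08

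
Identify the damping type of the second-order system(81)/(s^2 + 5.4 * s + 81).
Standard form: ωn²/(s²+2ζωn·s+ωn²) gives ωn=9, ζ=0.3.
Underdamped (ζ = 0.3 < 1)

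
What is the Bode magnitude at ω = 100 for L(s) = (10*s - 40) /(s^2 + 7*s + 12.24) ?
Substitute s = j*100: L(j100) = 0.0109682 - 0.0993538j.
|L(j100)| = sqrt(Re² + Im²) = 0.09996.
20*log₁₀(0.09996) = -20.00 dB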